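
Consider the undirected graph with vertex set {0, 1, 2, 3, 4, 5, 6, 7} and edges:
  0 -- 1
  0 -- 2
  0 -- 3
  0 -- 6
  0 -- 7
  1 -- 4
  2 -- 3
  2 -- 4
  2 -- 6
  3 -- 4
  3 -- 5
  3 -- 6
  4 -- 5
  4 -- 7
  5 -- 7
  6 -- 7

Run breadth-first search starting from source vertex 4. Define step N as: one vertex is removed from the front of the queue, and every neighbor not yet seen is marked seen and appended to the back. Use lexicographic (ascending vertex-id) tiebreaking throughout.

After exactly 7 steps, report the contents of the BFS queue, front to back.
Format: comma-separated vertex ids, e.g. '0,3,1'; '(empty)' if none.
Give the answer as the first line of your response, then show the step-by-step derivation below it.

6

step 1: dequeue 4; queue=[1,2,3,5,7]; order=4
step 2: dequeue 1; queue=[2,3,5,7,0]; order=4,1
step 3: dequeue 2; queue=[3,5,7,0,6]; order=4,1,2
step 4: dequeue 3; queue=[5,7,0,6]; order=4,1,2,3
step 5: dequeue 5; queue=[7,0,6]; order=4,1,2,3,5
step 6: dequeue 7; queue=[0,6]; order=4,1,2,3,5,7
step 7: dequeue 0; queue=[6]; order=4,1,2,3,5,7,0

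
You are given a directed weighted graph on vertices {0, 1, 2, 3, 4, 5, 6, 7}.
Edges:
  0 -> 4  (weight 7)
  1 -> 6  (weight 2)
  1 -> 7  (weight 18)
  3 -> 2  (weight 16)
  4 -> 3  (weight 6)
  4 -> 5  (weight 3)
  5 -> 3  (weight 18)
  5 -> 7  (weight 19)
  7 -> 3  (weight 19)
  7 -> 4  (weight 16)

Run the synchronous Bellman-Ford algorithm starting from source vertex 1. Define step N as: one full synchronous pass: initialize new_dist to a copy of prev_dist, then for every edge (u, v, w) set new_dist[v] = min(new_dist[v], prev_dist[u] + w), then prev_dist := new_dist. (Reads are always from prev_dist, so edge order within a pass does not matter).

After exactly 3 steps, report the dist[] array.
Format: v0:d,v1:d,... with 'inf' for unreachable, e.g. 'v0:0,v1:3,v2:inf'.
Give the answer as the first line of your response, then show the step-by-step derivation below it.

v0:inf,v1:0,v2:53,v3:37,v4:34,v5:37,v6:2,v7:18

step 1: dist = v0:inf,v1:0,v2:inf,v3:inf,v4:inf,v5:inf,v6:2,v7:18
step 2: dist = v0:inf,v1:0,v2:inf,v3:37,v4:34,v5:inf,v6:2,v7:18
step 3: dist = v0:inf,v1:0,v2:53,v3:37,v4:34,v5:37,v6:2,v7:18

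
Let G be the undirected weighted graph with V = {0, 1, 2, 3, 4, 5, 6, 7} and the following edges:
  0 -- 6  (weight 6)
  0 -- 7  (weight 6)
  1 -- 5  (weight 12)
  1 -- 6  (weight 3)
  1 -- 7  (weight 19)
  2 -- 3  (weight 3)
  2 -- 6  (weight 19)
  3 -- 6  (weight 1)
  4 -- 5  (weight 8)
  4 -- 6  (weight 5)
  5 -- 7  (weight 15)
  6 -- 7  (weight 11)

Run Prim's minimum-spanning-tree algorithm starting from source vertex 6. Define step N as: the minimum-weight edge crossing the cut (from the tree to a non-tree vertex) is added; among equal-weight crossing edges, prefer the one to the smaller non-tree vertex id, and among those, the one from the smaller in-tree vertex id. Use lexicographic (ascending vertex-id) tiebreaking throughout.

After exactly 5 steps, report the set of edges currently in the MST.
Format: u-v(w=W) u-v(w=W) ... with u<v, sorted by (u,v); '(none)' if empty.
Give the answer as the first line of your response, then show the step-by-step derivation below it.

0-6(w=6) 1-6(w=3) 2-3(w=3) 3-6(w=1) 4-6(w=5)

step 1: add edge 3-6 (w=1); MST = {3-6(w=1)}
step 2: add edge 1-6 (w=3); MST = {1-6(w=3) 3-6(w=1)}
step 3: add edge 2-3 (w=3); MST = {1-6(w=3) 2-3(w=3) 3-6(w=1)}
step 4: add edge 4-6 (w=5); MST = {1-6(w=3) 2-3(w=3) 3-6(w=1) 4-6(w=5)}
step 5: add edge 0-6 (w=6); MST = {0-6(w=6) 1-6(w=3) 2-3(w=3) 3-6(w=1) 4-6(w=5)}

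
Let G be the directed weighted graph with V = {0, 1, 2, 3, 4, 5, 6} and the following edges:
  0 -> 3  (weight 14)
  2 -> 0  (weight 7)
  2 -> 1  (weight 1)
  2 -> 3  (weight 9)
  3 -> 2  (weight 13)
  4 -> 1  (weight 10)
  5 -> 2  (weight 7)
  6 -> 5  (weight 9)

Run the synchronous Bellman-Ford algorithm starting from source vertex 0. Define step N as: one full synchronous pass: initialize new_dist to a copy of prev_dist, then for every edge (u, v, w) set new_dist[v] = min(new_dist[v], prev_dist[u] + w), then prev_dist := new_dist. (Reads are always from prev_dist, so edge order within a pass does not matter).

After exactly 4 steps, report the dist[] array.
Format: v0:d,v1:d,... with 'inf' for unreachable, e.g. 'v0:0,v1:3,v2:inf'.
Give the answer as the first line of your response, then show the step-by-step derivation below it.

v0:0,v1:28,v2:27,v3:14,v4:inf,v5:inf,v6:inf

step 1: dist = v0:0,v1:inf,v2:inf,v3:14,v4:inf,v5:inf,v6:inf
step 2: dist = v0:0,v1:inf,v2:27,v3:14,v4:inf,v5:inf,v6:inf
step 3: dist = v0:0,v1:28,v2:27,v3:14,v4:inf,v5:inf,v6:inf
step 4: dist = v0:0,v1:28,v2:27,v3:14,v4:inf,v5:inf,v6:inf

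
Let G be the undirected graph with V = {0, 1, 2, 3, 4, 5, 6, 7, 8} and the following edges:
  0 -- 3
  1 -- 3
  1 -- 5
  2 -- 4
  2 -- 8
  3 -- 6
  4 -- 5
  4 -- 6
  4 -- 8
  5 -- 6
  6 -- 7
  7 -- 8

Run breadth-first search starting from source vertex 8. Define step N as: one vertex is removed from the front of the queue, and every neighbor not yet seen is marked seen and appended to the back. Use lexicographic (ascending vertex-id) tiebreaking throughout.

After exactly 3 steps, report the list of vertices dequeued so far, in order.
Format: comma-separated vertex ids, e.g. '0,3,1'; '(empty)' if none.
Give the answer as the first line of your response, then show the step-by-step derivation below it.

8,2,4

step 1: dequeue 8; queue=[2,4,7]; order=8
step 2: dequeue 2; queue=[4,7]; order=8,2
step 3: dequeue 4; queue=[7,5,6]; order=8,2,4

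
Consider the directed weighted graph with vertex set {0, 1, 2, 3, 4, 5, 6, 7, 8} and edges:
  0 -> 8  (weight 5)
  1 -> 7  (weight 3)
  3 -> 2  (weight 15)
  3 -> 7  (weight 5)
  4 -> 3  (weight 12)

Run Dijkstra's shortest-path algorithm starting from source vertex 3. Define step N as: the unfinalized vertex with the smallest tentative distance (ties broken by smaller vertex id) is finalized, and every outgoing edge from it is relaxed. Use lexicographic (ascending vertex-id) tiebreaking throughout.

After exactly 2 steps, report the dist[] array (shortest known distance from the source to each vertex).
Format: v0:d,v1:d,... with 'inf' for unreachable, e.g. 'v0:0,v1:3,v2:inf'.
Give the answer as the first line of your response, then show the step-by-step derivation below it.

v0:inf,v1:inf,v2:15,v3:0,v4:inf,v5:inf,v6:inf,v7:5,v8:inf

step 1: dist = v0:inf,v1:inf,v2:15,v3:0,v4:inf,v5:inf,v6:inf,v7:5,v8:inf
step 2: dist = v0:inf,v1:inf,v2:15,v3:0,v4:inf,v5:inf,v6:inf,v7:5,v8:inf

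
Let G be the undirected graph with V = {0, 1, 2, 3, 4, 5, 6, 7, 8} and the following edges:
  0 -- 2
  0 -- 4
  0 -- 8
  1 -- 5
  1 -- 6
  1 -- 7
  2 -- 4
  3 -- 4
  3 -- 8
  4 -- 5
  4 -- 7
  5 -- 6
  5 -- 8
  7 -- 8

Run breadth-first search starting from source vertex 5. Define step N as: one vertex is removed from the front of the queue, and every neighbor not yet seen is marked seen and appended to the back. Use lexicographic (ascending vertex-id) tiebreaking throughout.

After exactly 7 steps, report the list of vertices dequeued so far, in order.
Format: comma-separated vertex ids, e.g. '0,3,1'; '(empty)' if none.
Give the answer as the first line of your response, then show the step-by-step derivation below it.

5,1,4,6,8,7,0

step 1: dequeue 5; queue=[1,4,6,8]; order=5
step 2: dequeue 1; queue=[4,6,8,7]; order=5,1
step 3: dequeue 4; queue=[6,8,7,0,2,3]; order=5,1,4
step 4: dequeue 6; queue=[8,7,0,2,3]; order=5,1,4,6
step 5: dequeue 8; queue=[7,0,2,3]; order=5,1,4,6,8
step 6: dequeue 7; queue=[0,2,3]; order=5,1,4,6,8,7
step 7: dequeue 0; queue=[2,3]; order=5,1,4,6,8,7,0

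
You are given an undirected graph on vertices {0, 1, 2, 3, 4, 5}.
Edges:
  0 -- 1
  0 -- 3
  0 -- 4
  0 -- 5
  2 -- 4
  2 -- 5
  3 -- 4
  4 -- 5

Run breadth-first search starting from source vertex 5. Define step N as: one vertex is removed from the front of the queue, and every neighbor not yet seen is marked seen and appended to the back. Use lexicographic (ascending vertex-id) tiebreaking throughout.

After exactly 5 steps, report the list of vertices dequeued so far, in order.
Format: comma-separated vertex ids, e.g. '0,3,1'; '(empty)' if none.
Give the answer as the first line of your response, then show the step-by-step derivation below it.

5,0,2,4,1

step 1: dequeue 5; queue=[0,2,4]; order=5
step 2: dequeue 0; queue=[2,4,1,3]; order=5,0
step 3: dequeue 2; queue=[4,1,3]; order=5,0,2
step 4: dequeue 4; queue=[1,3]; order=5,0,2,4
step 5: dequeue 1; queue=[3]; order=5,0,2,4,1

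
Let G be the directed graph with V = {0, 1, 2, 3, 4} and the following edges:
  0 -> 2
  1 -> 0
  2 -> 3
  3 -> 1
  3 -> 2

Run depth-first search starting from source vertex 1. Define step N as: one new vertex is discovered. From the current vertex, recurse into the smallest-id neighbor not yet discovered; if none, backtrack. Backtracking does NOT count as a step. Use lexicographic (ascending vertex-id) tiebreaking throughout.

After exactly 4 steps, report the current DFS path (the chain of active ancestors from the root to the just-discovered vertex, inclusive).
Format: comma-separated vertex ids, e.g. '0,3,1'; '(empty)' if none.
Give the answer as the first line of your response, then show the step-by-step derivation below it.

1,0,2,3

step 1: discover 1; path=1; order=1
step 2: discover 0; path=1>0; order=1,0
step 3: discover 2; path=1>0>2; order=1,0,2
step 4: discover 3; path=1>0>2>3; order=1,0,2,3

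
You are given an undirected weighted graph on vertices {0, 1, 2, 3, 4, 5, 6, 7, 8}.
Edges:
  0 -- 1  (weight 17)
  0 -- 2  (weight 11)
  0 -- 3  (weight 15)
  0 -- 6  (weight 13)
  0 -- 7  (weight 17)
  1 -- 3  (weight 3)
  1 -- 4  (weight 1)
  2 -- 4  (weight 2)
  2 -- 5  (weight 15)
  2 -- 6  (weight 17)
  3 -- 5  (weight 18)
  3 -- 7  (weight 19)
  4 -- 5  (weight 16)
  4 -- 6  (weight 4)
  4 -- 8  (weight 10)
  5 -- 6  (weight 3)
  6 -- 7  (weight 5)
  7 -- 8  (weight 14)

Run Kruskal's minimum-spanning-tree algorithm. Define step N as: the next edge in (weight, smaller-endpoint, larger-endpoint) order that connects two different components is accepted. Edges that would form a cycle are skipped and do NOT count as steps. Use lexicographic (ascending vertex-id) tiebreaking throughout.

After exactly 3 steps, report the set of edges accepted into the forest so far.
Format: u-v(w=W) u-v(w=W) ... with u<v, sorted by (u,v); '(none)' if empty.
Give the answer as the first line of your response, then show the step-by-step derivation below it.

1-3(w=3) 1-4(w=1) 2-4(w=2)

step 1: add edge 1-4 (w=1); MST = {1-4(w=1)}
step 2: add edge 2-4 (w=2); MST = {1-4(w=1) 2-4(w=2)}
step 3: add edge 1-3 (w=3); MST = {1-3(w=3) 1-4(w=1) 2-4(w=2)}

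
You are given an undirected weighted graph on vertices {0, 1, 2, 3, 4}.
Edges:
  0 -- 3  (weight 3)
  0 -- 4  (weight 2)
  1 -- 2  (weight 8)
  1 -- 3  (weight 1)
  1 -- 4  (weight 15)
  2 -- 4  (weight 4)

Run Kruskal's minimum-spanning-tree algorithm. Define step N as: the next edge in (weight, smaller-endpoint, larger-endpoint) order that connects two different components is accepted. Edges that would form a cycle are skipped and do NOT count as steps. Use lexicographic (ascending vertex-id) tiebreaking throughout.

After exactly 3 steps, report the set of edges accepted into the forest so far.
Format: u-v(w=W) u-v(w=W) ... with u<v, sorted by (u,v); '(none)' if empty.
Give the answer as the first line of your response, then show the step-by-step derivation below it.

0-3(w=3) 0-4(w=2) 1-3(w=1)

step 1: add edge 1-3 (w=1); MST = {1-3(w=1)}
step 2: add edge 0-4 (w=2); MST = {0-4(w=2) 1-3(w=1)}
step 3: add edge 0-3 (w=3); MST = {0-3(w=3) 0-4(w=2) 1-3(w=1)}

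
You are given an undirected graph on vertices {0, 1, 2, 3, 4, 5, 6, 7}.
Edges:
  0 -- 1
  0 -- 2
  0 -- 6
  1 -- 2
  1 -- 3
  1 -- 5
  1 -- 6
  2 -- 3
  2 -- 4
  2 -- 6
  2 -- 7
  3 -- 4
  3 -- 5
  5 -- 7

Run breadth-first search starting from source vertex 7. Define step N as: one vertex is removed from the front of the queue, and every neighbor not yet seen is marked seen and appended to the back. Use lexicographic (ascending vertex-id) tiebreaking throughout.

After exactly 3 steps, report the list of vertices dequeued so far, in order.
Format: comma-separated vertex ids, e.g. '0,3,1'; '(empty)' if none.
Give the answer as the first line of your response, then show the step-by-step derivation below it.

7,2,5

step 1: dequeue 7; queue=[2,5]; order=7
step 2: dequeue 2; queue=[5,0,1,3,4,6]; order=7,2
step 3: dequeue 5; queue=[0,1,3,4,6]; order=7,2,5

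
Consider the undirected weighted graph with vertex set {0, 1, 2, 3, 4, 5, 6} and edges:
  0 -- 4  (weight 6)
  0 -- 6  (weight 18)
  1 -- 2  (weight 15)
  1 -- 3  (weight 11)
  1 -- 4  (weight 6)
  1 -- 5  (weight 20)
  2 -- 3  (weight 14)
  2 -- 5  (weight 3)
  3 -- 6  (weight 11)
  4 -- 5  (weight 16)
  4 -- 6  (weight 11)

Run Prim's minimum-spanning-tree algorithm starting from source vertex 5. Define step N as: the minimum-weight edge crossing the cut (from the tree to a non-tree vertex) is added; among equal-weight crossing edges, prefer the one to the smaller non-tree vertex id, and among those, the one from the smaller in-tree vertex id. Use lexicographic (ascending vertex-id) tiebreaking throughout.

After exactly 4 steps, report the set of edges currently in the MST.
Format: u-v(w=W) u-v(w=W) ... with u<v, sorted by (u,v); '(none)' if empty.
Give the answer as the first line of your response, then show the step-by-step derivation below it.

1-3(w=11) 1-4(w=6) 2-3(w=14) 2-5(w=3)

step 1: add edge 2-5 (w=3); MST = {2-5(w=3)}
step 2: add edge 2-3 (w=14); MST = {2-3(w=14) 2-5(w=3)}
step 3: add edge 1-3 (w=11); MST = {1-3(w=11) 2-3(w=14) 2-5(w=3)}
step 4: add edge 1-4 (w=6); MST = {1-3(w=11) 1-4(w=6) 2-3(w=14) 2-5(w=3)}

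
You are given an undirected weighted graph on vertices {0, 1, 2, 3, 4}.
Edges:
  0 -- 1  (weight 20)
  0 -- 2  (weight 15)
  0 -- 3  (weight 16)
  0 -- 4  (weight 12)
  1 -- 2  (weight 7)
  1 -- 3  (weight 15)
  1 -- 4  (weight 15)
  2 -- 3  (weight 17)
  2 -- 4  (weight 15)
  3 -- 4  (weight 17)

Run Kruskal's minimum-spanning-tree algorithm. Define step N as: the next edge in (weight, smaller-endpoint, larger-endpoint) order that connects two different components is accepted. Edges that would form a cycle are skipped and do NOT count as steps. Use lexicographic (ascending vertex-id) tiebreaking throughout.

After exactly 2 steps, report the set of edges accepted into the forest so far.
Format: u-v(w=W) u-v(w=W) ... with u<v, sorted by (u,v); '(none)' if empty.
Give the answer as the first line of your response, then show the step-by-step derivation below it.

0-4(w=12) 1-2(w=7)

step 1: add edge 1-2 (w=7); MST = {1-2(w=7)}
step 2: add edge 0-4 (w=12); MST = {0-4(w=12) 1-2(w=7)}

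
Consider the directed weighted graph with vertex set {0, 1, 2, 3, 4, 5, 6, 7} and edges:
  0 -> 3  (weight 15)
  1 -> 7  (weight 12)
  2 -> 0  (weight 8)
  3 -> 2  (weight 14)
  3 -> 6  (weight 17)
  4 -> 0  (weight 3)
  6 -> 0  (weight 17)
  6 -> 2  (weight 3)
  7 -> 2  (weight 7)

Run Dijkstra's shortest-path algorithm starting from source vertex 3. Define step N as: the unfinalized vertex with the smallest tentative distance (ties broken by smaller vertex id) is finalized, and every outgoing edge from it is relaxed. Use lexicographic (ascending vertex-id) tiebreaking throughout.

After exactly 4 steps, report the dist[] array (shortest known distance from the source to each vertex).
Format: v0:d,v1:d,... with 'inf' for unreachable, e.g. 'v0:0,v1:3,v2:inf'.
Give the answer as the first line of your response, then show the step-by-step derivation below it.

v0:22,v1:inf,v2:14,v3:0,v4:inf,v5:inf,v6:17,v7:inf

step 1: dist = v0:inf,v1:inf,v2:14,v3:0,v4:inf,v5:inf,v6:17,v7:inf
step 2: dist = v0:22,v1:inf,v2:14,v3:0,v4:inf,v5:inf,v6:17,v7:inf
step 3: dist = v0:22,v1:inf,v2:14,v3:0,v4:inf,v5:inf,v6:17,v7:inf
step 4: dist = v0:22,v1:inf,v2:14,v3:0,v4:inf,v5:inf,v6:17,v7:inf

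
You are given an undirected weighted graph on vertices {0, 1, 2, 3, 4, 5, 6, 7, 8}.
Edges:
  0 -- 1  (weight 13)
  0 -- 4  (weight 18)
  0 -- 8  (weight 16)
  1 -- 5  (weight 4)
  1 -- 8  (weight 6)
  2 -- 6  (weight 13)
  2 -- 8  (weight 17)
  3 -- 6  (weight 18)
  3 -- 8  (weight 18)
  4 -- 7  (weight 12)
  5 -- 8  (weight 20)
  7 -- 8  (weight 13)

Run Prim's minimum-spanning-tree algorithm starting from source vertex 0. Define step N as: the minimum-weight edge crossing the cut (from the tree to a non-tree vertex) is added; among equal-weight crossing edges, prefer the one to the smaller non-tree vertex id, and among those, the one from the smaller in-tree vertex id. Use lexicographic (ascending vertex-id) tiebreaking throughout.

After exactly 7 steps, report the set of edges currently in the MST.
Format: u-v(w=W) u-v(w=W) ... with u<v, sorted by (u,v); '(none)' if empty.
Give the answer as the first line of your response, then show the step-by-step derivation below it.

0-1(w=13) 1-5(w=4) 1-8(w=6) 2-6(w=13) 2-8(w=17) 4-7(w=12) 7-8(w=13)

step 1: add edge 0-1 (w=13); MST = {0-1(w=13)}
step 2: add edge 1-5 (w=4); MST = {0-1(w=13) 1-5(w=4)}
step 3: add edge 1-8 (w=6); MST = {0-1(w=13) 1-5(w=4) 1-8(w=6)}
step 4: add edge 7-8 (w=13); MST = {0-1(w=13) 1-5(w=4) 1-8(w=6) 7-8(w=13)}
step 5: add edge 4-7 (w=12); MST = {0-1(w=13) 1-5(w=4) 1-8(w=6) 4-7(w=12) 7-8(w=13)}
step 6: add edge 2-8 (w=17); MST = {0-1(w=13) 1-5(w=4) 1-8(w=6) 2-8(w=17) 4-7(w=12) 7-8(w=13)}
step 7: add edge 2-6 (w=13); MST = {0-1(w=13) 1-5(w=4) 1-8(w=6) 2-6(w=13) 2-8(w=17) 4-7(w=12) 7-8(w=13)}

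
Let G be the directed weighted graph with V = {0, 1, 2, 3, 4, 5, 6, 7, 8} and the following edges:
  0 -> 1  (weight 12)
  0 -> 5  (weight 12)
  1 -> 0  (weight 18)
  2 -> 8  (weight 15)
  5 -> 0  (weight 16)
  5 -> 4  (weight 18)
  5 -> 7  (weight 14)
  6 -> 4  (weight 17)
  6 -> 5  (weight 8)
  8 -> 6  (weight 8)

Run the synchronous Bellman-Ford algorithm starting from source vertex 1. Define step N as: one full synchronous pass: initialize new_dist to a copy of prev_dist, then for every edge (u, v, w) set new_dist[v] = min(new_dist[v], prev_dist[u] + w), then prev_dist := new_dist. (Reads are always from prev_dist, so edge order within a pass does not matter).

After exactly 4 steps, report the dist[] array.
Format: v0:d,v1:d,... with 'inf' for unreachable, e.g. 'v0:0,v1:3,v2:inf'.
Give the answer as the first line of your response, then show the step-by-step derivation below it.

v0:18,v1:0,v2:inf,v3:inf,v4:48,v5:30,v6:inf,v7:44,v8:inf

step 1: dist = v0:18,v1:0,v2:inf,v3:inf,v4:inf,v5:inf,v6:inf,v7:inf,v8:inf
step 2: dist = v0:18,v1:0,v2:inf,v3:inf,v4:inf,v5:30,v6:inf,v7:inf,v8:inf
step 3: dist = v0:18,v1:0,v2:inf,v3:inf,v4:48,v5:30,v6:inf,v7:44,v8:inf
step 4: dist = v0:18,v1:0,v2:inf,v3:inf,v4:48,v5:30,v6:inf,v7:44,v8:inf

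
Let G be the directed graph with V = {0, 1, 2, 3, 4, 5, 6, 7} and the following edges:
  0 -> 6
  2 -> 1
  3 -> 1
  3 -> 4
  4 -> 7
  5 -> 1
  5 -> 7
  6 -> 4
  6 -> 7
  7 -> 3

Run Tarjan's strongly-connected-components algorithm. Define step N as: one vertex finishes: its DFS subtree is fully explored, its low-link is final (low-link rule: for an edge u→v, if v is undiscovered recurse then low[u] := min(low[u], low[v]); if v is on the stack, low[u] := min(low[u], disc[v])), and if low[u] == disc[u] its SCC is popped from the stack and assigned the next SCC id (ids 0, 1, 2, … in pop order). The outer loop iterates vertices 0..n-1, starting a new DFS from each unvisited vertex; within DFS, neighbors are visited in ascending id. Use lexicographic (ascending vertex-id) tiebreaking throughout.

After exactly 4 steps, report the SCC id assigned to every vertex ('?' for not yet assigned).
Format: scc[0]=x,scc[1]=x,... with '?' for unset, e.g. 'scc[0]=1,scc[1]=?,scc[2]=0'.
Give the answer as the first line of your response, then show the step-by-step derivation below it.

scc[0]=?,scc[1]=0,scc[2]=?,scc[3]=1,scc[4]=1,scc[5]=?,scc[6]=?,scc[7]=1

step 1: low=(low[0]=0,low[1]=5,low[2]=?,low[3]=4,low[4]=2,low[5]=?,low[6]=1,low[7]=3); scc=(scc[0]=?,scc[1]=0,scc[2]=?,scc[3]=?,scc[4]=?,scc[5]=?,scc[6]=?,scc[7]=?)
step 2: low=(low[0]=0,low[1]=5,low[2]=?,low[3]=2,low[4]=2,low[5]=?,low[6]=1,low[7]=3); scc=(scc[0]=?,scc[1]=0,scc[2]=?,scc[3]=?,scc[4]=?,scc[5]=?,scc[6]=?,scc[7]=?)
step 3: low=(low[0]=0,low[1]=5,low[2]=?,low[3]=2,low[4]=2,low[5]=?,low[6]=1,low[7]=2); scc=(scc[0]=?,scc[1]=0,scc[2]=?,scc[3]=?,scc[4]=?,scc[5]=?,scc[6]=?,scc[7]=?)
step 4: low=(low[0]=0,low[1]=5,low[2]=?,low[3]=2,low[4]=2,low[5]=?,low[6]=1,low[7]=2); scc=(scc[0]=?,scc[1]=0,scc[2]=?,scc[3]=1,scc[4]=1,scc[5]=?,scc[6]=?,scc[7]=1)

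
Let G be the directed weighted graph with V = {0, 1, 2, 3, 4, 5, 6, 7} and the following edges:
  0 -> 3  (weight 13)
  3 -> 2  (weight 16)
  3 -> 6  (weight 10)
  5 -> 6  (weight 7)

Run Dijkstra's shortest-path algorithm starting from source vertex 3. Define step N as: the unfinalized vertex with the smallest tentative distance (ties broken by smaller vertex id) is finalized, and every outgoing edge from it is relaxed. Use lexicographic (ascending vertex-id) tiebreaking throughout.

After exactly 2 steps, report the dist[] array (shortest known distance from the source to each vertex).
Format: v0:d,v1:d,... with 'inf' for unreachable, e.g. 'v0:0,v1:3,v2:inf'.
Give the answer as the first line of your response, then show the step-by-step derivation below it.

v0:inf,v1:inf,v2:16,v3:0,v4:inf,v5:inf,v6:10,v7:inf

step 1: dist = v0:inf,v1:inf,v2:16,v3:0,v4:inf,v5:inf,v6:10,v7:inf
step 2: dist = v0:inf,v1:inf,v2:16,v3:0,v4:inf,v5:inf,v6:10,v7:inf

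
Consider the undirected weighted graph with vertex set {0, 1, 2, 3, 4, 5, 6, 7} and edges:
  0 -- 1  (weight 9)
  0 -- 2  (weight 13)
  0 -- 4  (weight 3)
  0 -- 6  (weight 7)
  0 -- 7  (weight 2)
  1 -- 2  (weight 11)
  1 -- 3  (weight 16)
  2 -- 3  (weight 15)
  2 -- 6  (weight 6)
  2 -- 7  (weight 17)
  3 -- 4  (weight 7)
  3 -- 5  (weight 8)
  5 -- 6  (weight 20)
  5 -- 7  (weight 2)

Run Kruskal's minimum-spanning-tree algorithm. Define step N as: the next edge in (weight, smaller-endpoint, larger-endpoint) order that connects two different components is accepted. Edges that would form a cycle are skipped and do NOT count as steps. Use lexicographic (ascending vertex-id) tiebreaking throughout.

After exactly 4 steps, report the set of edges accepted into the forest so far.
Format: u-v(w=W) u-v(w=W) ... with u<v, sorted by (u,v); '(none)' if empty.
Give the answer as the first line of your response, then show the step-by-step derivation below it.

0-4(w=3) 0-7(w=2) 2-6(w=6) 5-7(w=2)

step 1: add edge 0-7 (w=2); MST = {0-7(w=2)}
step 2: add edge 5-7 (w=2); MST = {0-7(w=2) 5-7(w=2)}
step 3: add edge 0-4 (w=3); MST = {0-4(w=3) 0-7(w=2) 5-7(w=2)}
step 4: add edge 2-6 (w=6); MST = {0-4(w=3) 0-7(w=2) 2-6(w=6) 5-7(w=2)}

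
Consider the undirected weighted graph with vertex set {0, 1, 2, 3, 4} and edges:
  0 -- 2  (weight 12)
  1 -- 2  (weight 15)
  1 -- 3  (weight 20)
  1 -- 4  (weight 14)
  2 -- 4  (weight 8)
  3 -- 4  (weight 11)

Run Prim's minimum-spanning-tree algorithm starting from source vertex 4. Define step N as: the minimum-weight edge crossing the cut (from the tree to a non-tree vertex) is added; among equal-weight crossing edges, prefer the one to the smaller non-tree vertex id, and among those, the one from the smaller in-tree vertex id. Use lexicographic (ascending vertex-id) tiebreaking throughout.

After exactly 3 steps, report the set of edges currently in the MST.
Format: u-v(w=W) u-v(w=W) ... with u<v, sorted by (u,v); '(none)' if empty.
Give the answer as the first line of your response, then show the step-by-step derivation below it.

0-2(w=12) 2-4(w=8) 3-4(w=11)

step 1: add edge 2-4 (w=8); MST = {2-4(w=8)}
step 2: add edge 3-4 (w=11); MST = {2-4(w=8) 3-4(w=11)}
step 3: add edge 0-2 (w=12); MST = {0-2(w=12) 2-4(w=8) 3-4(w=11)}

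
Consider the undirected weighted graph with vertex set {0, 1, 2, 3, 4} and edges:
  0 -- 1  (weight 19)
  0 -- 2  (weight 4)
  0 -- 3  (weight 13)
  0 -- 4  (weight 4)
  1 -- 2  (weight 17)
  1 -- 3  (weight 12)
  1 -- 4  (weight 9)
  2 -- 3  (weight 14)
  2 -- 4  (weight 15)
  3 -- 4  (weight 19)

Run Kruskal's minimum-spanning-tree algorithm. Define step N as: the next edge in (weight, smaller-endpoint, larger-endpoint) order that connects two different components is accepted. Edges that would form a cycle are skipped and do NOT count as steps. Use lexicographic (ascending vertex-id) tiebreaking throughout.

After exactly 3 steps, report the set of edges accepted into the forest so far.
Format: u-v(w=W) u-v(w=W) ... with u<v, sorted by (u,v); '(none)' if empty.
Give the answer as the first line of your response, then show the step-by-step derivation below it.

0-2(w=4) 0-4(w=4) 1-4(w=9)

step 1: add edge 0-2 (w=4); MST = {0-2(w=4)}
step 2: add edge 0-4 (w=4); MST = {0-2(w=4) 0-4(w=4)}
step 3: add edge 1-4 (w=9); MST = {0-2(w=4) 0-4(w=4) 1-4(w=9)}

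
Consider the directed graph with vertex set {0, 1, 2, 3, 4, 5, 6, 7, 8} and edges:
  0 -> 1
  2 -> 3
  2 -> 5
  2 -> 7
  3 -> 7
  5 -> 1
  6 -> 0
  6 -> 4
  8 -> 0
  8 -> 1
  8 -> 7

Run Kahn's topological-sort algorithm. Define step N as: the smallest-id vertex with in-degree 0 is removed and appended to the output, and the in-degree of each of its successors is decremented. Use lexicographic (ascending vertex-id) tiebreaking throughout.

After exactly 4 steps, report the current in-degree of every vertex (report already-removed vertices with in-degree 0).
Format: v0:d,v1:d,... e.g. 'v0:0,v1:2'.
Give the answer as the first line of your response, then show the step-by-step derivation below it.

v0:1,v1:2,v2:0,v3:0,v4:0,v5:0,v6:0,v7:1,v8:0

step 1: output 2; order=[2]; indeg=(2,3,0,0,1,0,0,2,0)
step 2: output 3; order=[2,3]; indeg=(2,3,0,0,1,0,0,1,0)
step 3: output 5; order=[2,3,5]; indeg=(2,2,0,0,1,0,0,1,0)
step 4: output 6; order=[2,3,5,6]; indeg=(1,2,0,0,0,0,0,1,0)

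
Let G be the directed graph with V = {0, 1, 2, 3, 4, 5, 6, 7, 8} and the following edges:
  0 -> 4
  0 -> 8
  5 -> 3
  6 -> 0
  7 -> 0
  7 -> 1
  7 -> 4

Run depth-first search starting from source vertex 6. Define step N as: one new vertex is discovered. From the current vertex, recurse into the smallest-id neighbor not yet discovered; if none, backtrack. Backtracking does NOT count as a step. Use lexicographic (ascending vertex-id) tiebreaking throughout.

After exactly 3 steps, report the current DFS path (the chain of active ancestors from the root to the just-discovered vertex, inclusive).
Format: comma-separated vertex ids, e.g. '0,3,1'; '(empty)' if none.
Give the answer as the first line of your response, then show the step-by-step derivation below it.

6,0,4

step 1: discover 6; path=6; order=6
step 2: discover 0; path=6>0; order=6,0
step 3: discover 4; path=6>0>4; order=6,0,4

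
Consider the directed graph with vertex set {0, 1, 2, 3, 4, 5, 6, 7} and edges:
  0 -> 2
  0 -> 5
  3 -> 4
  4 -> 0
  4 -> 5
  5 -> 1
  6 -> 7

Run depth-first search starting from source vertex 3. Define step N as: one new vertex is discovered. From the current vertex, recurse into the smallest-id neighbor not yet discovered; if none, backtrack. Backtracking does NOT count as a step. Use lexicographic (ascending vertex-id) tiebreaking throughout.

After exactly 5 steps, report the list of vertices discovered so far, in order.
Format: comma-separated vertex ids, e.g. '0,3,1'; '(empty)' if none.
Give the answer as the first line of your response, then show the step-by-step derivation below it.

3,4,0,2,5

step 1: discover 3; path=3; order=3
step 2: discover 4; path=3>4; order=3,4
step 3: discover 0; path=3>4>0; order=3,4,0
step 4: discover 2; path=3>4>0>2; order=3,4,0,2
step 5: discover 5; path=3>4>0>5; order=3,4,0,2,5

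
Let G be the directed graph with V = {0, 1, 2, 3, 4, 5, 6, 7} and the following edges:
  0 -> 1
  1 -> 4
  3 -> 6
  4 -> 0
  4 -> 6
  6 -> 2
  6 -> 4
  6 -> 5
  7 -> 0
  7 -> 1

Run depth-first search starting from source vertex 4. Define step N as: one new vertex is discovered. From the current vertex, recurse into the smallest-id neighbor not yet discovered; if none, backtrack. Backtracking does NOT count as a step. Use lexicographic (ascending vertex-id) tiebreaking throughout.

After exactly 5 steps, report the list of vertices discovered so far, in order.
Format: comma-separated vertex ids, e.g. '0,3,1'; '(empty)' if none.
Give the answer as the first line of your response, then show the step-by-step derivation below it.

4,0,1,6,2

step 1: discover 4; path=4; order=4
step 2: discover 0; path=4>0; order=4,0
step 3: discover 1; path=4>0>1; order=4,0,1
step 4: discover 6; path=4>6; order=4,0,1,6
step 5: discover 2; path=4>6>2; order=4,0,1,6,2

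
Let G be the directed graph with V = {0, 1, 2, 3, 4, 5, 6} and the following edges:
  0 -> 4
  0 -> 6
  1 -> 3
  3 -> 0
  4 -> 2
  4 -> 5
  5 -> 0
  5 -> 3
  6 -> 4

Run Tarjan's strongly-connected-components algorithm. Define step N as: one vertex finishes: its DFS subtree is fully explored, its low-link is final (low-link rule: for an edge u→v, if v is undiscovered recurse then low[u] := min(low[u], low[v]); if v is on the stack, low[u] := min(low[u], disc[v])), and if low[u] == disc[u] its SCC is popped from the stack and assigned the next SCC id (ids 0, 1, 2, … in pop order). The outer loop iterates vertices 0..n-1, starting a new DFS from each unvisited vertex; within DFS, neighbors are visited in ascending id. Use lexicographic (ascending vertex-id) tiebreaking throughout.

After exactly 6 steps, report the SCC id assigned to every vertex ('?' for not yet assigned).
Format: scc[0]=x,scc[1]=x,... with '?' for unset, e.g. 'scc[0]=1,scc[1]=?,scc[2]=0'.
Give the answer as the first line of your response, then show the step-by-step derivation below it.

scc[0]=1,scc[1]=?,scc[2]=0,scc[3]=1,scc[4]=1,scc[5]=1,scc[6]=1

step 1: low=(low[0]=0,low[1]=?,low[2]=2,low[3]=?,low[4]=1,low[5]=?,low[6]=?); scc=(scc[0]=?,scc[1]=?,scc[2]=0,scc[3]=?,scc[4]=?,scc[5]=?,scc[6]=?)
step 2: low=(low[0]=0,low[1]=?,low[2]=2,low[3]=0,low[4]=1,low[5]=0,low[6]=?); scc=(scc[0]=?,scc[1]=?,scc[2]=0,scc[3]=?,scc[4]=?,scc[5]=?,scc[6]=?)
step 3: low=(low[0]=0,low[1]=?,low[2]=2,low[3]=0,low[4]=1,low[5]=0,low[6]=?); scc=(scc[0]=?,scc[1]=?,scc[2]=0,scc[3]=?,scc[4]=?,scc[5]=?,scc[6]=?)
step 4: low=(low[0]=0,low[1]=?,low[2]=2,low[3]=0,low[4]=0,low[5]=0,low[6]=?); scc=(scc[0]=?,scc[1]=?,scc[2]=0,scc[3]=?,scc[4]=?,scc[5]=?,scc[6]=?)
step 5: low=(low[0]=0,low[1]=?,low[2]=2,low[3]=0,low[4]=0,low[5]=0,low[6]=1); scc=(scc[0]=?,scc[1]=?,scc[2]=0,scc[3]=?,scc[4]=?,scc[5]=?,scc[6]=?)
step 6: low=(low[0]=0,low[1]=?,low[2]=2,low[3]=0,low[4]=0,low[5]=0,low[6]=1); scc=(scc[0]=1,scc[1]=?,scc[2]=0,scc[3]=1,scc[4]=1,scc[5]=1,scc[6]=1)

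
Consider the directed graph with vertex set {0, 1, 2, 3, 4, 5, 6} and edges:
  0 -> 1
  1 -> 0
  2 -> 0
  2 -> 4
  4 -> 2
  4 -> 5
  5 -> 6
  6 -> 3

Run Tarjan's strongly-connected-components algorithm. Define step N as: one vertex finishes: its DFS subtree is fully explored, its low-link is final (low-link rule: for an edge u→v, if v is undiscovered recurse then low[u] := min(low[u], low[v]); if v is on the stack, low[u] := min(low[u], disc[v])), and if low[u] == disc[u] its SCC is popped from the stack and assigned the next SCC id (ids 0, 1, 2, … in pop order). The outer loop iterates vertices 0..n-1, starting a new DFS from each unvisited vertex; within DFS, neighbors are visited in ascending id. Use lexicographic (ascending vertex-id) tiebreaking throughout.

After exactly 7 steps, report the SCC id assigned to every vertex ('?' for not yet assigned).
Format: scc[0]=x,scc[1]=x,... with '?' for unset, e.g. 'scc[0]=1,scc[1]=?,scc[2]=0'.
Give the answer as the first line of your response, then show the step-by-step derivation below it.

scc[0]=0,scc[1]=0,scc[2]=4,scc[3]=1,scc[4]=4,scc[5]=3,scc[6]=2

step 1: low=(low[0]=0,low[1]=0,low[2]=?,low[3]=?,low[4]=?,low[5]=?,low[6]=?); scc=(scc[0]=?,scc[1]=?,scc[2]=?,scc[3]=?,scc[4]=?,scc[5]=?,scc[6]=?)
step 2: low=(low[0]=0,low[1]=0,low[2]=?,low[3]=?,low[4]=?,low[5]=?,low[6]=?); scc=(scc[0]=0,scc[1]=0,scc[2]=?,scc[3]=?,scc[4]=?,scc[5]=?,scc[6]=?)
step 3: low=(low[0]=0,low[1]=0,low[2]=2,low[3]=6,low[4]=2,low[5]=4,low[6]=5); scc=(scc[0]=0,scc[1]=0,scc[2]=?,scc[3]=1,scc[4]=?,scc[5]=?,scc[6]=?)
step 4: low=(low[0]=0,low[1]=0,low[2]=2,low[3]=6,low[4]=2,low[5]=4,low[6]=5); scc=(scc[0]=0,scc[1]=0,scc[2]=?,scc[3]=1,scc[4]=?,scc[5]=?,scc[6]=2)
step 5: low=(low[0]=0,low[1]=0,low[2]=2,low[3]=6,low[4]=2,low[5]=4,low[6]=5); scc=(scc[0]=0,scc[1]=0,scc[2]=?,scc[3]=1,scc[4]=?,scc[5]=3,scc[6]=2)
step 6: low=(low[0]=0,low[1]=0,low[2]=2,low[3]=6,low[4]=2,low[5]=4,low[6]=5); scc=(scc[0]=0,scc[1]=0,scc[2]=?,scc[3]=1,scc[4]=?,scc[5]=3,scc[6]=2)
step 7: low=(low[0]=0,low[1]=0,low[2]=2,low[3]=6,low[4]=2,low[5]=4,low[6]=5); scc=(scc[0]=0,scc[1]=0,scc[2]=4,scc[3]=1,scc[4]=4,scc[5]=3,scc[6]=2)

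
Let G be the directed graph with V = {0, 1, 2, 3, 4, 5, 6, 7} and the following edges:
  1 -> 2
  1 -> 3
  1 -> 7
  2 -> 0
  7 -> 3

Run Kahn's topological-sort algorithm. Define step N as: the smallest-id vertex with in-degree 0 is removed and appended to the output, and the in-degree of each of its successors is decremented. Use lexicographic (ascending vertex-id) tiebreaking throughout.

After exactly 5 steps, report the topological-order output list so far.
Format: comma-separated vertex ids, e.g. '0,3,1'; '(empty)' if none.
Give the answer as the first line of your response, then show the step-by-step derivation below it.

1,2,0,4,5

step 1: output 1; order=[1]; indeg=(1,0,0,1,0,0,0,0)
step 2: output 2; order=[1,2]; indeg=(0,0,0,1,0,0,0,0)
step 3: output 0; order=[1,2,0]; indeg=(0,0,0,1,0,0,0,0)
step 4: output 4; order=[1,2,0,4]; indeg=(0,0,0,1,0,0,0,0)
step 5: output 5; order=[1,2,0,4,5]; indeg=(0,0,0,1,0,0,0,0)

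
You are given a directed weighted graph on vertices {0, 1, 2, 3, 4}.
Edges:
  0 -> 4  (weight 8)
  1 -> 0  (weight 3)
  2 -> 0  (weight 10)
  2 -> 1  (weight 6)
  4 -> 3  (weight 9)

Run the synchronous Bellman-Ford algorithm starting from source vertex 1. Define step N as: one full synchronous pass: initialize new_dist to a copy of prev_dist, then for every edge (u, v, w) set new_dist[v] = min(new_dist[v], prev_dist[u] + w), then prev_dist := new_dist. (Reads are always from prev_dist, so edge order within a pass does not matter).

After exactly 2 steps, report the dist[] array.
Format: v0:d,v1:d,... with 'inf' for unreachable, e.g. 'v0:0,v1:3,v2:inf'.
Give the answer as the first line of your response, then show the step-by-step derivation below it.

v0:3,v1:0,v2:inf,v3:inf,v4:11

step 1: dist = v0:3,v1:0,v2:inf,v3:inf,v4:inf
step 2: dist = v0:3,v1:0,v2:inf,v3:inf,v4:11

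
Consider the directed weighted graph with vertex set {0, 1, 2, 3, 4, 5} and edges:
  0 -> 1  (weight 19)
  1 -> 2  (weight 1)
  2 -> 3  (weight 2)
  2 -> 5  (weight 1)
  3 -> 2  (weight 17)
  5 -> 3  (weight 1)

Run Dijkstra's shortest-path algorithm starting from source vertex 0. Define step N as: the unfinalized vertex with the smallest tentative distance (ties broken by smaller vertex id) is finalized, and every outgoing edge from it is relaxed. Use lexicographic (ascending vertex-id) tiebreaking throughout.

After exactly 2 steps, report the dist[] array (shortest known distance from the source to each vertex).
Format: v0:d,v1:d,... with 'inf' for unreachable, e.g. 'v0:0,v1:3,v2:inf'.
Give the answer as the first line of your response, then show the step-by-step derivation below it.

v0:0,v1:19,v2:20,v3:inf,v4:inf,v5:inf

step 1: dist = v0:0,v1:19,v2:inf,v3:inf,v4:inf,v5:inf
step 2: dist = v0:0,v1:19,v2:20,v3:inf,v4:inf,v5:inf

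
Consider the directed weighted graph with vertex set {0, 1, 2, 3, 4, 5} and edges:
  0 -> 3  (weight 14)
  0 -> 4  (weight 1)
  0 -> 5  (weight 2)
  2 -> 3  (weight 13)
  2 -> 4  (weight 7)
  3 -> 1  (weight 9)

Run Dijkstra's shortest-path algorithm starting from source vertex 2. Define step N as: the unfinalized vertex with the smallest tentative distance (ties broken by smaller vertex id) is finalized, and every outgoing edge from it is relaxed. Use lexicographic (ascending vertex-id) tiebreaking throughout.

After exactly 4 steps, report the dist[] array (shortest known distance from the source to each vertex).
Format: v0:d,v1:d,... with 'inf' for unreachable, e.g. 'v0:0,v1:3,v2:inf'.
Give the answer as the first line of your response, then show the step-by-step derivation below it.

v0:inf,v1:22,v2:0,v3:13,v4:7,v5:inf

step 1: dist = v0:inf,v1:inf,v2:0,v3:13,v4:7,v5:inf
step 2: dist = v0:inf,v1:inf,v2:0,v3:13,v4:7,v5:inf
step 3: dist = v0:inf,v1:22,v2:0,v3:13,v4:7,v5:inf
step 4: dist = v0:inf,v1:22,v2:0,v3:13,v4:7,v5:inf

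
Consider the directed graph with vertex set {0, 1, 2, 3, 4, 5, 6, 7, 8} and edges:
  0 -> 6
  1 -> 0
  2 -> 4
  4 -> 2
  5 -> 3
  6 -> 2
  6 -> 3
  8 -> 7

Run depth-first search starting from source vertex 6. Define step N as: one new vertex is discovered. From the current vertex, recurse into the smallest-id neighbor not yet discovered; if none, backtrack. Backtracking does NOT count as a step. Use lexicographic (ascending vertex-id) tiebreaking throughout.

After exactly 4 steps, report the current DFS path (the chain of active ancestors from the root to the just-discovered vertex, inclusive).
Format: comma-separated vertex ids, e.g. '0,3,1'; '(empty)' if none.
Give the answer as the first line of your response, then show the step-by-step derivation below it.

6,3

step 1: discover 6; path=6; order=6
step 2: discover 2; path=6>2; order=6,2
step 3: discover 4; path=6>2>4; order=6,2,4
step 4: discover 3; path=6>3; order=6,2,4,3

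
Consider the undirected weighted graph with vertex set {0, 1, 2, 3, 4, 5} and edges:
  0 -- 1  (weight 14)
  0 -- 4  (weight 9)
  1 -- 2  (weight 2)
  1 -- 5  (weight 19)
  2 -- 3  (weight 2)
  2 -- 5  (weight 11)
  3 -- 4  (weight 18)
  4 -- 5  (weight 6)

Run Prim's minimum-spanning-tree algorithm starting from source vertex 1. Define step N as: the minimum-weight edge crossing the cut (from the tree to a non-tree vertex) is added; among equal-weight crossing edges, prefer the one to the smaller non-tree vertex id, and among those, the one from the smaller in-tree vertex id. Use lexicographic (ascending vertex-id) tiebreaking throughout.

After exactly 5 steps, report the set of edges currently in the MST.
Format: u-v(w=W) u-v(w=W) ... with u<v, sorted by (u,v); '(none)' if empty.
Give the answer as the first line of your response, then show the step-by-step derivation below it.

0-4(w=9) 1-2(w=2) 2-3(w=2) 2-5(w=11) 4-5(w=6)

step 1: add edge 1-2 (w=2); MST = {1-2(w=2)}
step 2: add edge 2-3 (w=2); MST = {1-2(w=2) 2-3(w=2)}
step 3: add edge 2-5 (w=11); MST = {1-2(w=2) 2-3(w=2) 2-5(w=11)}
step 4: add edge 4-5 (w=6); MST = {1-2(w=2) 2-3(w=2) 2-5(w=11) 4-5(w=6)}
step 5: add edge 0-4 (w=9); MST = {0-4(w=9) 1-2(w=2) 2-3(w=2) 2-5(w=11) 4-5(w=6)}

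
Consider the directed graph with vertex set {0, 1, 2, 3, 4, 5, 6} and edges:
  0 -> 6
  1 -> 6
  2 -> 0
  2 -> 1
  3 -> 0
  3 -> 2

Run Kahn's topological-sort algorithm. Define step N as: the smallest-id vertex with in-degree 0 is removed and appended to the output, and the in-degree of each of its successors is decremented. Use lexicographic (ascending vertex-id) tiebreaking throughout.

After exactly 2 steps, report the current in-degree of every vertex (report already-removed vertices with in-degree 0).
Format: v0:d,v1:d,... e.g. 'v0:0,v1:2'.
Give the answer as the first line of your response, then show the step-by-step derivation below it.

v0:0,v1:0,v2:0,v3:0,v4:0,v5:0,v6:2

step 1: output 3; order=[3]; indeg=(1,1,0,0,0,0,2)
step 2: output 2; order=[3,2]; indeg=(0,0,0,0,0,0,2)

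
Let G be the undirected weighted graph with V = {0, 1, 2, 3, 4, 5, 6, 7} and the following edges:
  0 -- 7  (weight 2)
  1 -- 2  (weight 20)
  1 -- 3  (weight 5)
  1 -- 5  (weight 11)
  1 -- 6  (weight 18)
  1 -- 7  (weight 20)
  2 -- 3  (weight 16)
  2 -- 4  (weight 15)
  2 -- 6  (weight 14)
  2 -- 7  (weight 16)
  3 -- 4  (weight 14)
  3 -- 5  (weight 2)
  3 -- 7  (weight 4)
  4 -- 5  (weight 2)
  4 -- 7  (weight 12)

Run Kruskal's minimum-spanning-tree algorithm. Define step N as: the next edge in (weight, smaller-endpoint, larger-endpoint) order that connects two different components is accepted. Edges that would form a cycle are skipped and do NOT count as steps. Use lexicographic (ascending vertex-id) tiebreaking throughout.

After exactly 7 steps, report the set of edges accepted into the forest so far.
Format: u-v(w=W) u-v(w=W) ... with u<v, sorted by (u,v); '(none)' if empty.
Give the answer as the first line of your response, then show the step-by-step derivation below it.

0-7(w=2) 1-3(w=5) 2-4(w=15) 2-6(w=14) 3-5(w=2) 3-7(w=4) 4-5(w=2)

step 1: add edge 0-7 (w=2); MST = {0-7(w=2)}
step 2: add edge 3-5 (w=2); MST = {0-7(w=2) 3-5(w=2)}
step 3: add edge 4-5 (w=2); MST = {0-7(w=2) 3-5(w=2) 4-5(w=2)}
step 4: add edge 3-7 (w=4); MST = {0-7(w=2) 3-5(w=2) 3-7(w=4) 4-5(w=2)}
step 5: add edge 1-3 (w=5); MST = {0-7(w=2) 1-3(w=5) 3-5(w=2) 3-7(w=4) 4-5(w=2)}
step 6: add edge 2-6 (w=14); MST = {0-7(w=2) 1-3(w=5) 2-6(w=14) 3-5(w=2) 3-7(w=4) 4-5(w=2)}
step 7: add edge 2-4 (w=15); MST = {0-7(w=2) 1-3(w=5) 2-4(w=15) 2-6(w=14) 3-5(w=2) 3-7(w=4) 4-5(w=2)}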